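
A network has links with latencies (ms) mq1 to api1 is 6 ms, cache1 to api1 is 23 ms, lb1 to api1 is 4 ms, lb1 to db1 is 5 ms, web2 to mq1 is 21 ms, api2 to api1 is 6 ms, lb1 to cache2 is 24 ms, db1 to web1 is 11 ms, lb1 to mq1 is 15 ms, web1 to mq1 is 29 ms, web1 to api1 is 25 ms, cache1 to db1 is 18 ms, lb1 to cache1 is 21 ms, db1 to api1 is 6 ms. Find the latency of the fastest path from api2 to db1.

12

A few of the api2→db1 routes:
api2-api1-lb1-db1: 6 + 4 + 5 = 15
api2-api1-db1: 6 + 6 = 12
api2-api1-mq1-lb1-db1: 6 + 6 + 15 + 5 = 32
Best route has total 12 ms.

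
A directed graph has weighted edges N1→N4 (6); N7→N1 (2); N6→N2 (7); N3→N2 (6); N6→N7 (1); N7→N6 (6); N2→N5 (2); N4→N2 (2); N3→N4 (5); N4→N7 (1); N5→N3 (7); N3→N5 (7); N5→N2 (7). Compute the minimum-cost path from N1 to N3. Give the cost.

17

Routes from N1 to N3:
N1→N4→N7→N6→N2→N5→N3: 6 + 1 + 6 + 7 + 2 + 7 = 29
N1→N4→N2→N5→N3: 6 + 2 + 2 + 7 = 17
The minimum is 17.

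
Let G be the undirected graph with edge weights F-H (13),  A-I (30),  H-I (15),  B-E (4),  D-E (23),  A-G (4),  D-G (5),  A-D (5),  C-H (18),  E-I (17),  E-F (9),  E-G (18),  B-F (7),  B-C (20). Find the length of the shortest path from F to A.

A few of the F→A routes:
F -> E -> G -> D -> A: 9 + 18 + 5 + 5 = 37
F -> E -> G -> A: 9 + 18 + 4 = 31
F -> E -> D -> A: 9 + 23 + 5 = 37
F -> B -> E -> G -> A: 7 + 4 + 18 + 4 = 33
Best route has total 31.

31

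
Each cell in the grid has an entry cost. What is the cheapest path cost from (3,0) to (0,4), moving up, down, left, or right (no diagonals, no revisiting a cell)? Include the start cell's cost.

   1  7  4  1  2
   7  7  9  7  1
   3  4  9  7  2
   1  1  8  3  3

21

Path (3,0) (3,1) (3,2) (3,3) (3,4) (2,4) (1,4) (0,4): 1 + 1 + 8 + 3 + 3 + 2 + 1 + 2 = 21.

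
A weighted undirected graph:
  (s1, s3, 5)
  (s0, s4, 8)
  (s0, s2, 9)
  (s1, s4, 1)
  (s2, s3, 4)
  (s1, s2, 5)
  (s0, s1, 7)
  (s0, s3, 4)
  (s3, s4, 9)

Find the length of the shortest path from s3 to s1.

5

Checking several routes:
s3 - s4 - s1: 9 + 1 = 10
s3 - s1: 5
s3 - s2 - s1: 4 + 5 = 9
s3 - s0 - s1: 4 + 7 = 11
Shortest: 5.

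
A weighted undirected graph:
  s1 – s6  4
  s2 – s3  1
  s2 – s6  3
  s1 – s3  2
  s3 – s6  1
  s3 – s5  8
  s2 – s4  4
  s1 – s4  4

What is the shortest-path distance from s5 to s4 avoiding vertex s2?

14

Paths from s5 to s4 avoiding s2:
s5 → s3 → s6 → s1 → s4: 8 + 1 + 4 + 4 = 17
s5 → s3 → s1 → s4: 8 + 2 + 4 = 14
The minimum is 14.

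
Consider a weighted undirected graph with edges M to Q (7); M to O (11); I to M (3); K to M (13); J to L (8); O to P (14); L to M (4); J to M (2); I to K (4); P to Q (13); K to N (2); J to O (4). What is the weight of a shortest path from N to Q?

16

Checking several routes:
N - K - M - Q: 2 + 13 + 7 = 22
N - K - I - M - Q: 2 + 4 + 3 + 7 = 16
N - K - I - M - J - O - P - Q: 2 + 4 + 3 + 2 + 4 + 14 + 13 = 42
N - K - I - M - O - P - Q: 2 + 4 + 3 + 11 + 14 + 13 = 47
Shortest: 16.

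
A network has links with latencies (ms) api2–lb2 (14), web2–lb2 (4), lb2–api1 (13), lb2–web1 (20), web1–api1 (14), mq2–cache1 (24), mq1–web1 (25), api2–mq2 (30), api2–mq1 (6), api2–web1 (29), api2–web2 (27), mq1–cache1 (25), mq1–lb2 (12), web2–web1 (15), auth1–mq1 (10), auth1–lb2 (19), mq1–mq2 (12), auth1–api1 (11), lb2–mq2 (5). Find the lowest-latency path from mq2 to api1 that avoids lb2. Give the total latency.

33

Comparing a few candidate routes:
mq2-mq1-web1-api1: 12 + 25 + 14 = 51
mq2-api2-web1-api1: 30 + 29 + 14 = 73
mq2-mq1-api2-web1-api1: 12 + 6 + 29 + 14 = 61
mq2-mq1-auth1-api1: 12 + 10 + 11 = 33
mq2-api2-mq1-auth1-api1: 30 + 6 + 10 + 11 = 57
mq2-cache1-mq1-auth1-api1: 24 + 25 + 10 + 11 = 70
Best route has total 33 ms.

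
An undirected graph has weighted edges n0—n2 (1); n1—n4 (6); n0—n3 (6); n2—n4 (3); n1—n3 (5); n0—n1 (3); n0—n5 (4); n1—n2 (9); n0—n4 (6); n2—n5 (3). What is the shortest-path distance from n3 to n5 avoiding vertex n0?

17

Routes from n3 to n5 avoiding n0:
n3→n1→n4→n2→n5: 5 + 6 + 3 + 3 = 17
n3→n1→n2→n5: 5 + 9 + 3 = 17
Best route has total 17.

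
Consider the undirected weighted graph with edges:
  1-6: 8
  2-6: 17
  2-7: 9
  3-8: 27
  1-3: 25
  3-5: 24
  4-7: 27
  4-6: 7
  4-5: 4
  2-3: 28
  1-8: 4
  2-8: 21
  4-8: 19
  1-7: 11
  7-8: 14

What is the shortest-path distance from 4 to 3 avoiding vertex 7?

A few of the 4→3 routes:
4 - 6 - 1 - 3: 7 + 8 + 25 = 40
4 - 8 - 3: 19 + 27 = 46
4 - 6 - 1 - 8 - 3: 7 + 8 + 4 + 27 = 46
4 - 8 - 1 - 3: 19 + 4 + 25 = 48
4 - 5 - 3: 4 + 24 = 28
Shortest: 28.

28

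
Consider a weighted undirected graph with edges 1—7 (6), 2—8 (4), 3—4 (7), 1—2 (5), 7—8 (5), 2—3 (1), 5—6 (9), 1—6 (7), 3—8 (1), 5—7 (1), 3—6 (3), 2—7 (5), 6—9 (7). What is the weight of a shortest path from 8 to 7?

5

Some routes from 8 to 7:
8 - 3 - 2 - 1 - 7: 1 + 1 + 5 + 6 = 13
8 - 3 - 6 - 5 - 7: 1 + 3 + 9 + 1 = 14
8 - 2 - 7: 4 + 5 = 9
8 - 3 - 2 - 7: 1 + 1 + 5 = 7
8 - 7: 5
8 - 2 - 1 - 7: 4 + 5 + 6 = 15
Best route has total 5.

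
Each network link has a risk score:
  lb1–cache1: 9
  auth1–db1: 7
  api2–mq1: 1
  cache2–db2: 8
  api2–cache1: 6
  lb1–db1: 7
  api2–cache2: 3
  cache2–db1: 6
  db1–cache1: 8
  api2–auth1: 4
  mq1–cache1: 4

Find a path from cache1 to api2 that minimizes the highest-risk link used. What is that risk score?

Comparing a few candidate routes:
cache1→api2: max(6) = 6
cache1→db1→auth1→api2: max(8, 7, 4) = 8
cache1→db1→cache2→api2: max(8, 6, 3) = 8
cache1→mq1→api2: max(4, 1) = 4
Smallest bottleneck: 4.

4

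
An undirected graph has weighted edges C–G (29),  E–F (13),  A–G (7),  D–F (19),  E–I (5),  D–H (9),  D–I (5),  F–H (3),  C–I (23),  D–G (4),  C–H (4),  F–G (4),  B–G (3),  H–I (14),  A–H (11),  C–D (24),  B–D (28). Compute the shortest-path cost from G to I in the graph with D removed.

21

Checking several routes:
G→F→H→I: 4 + 3 + 14 = 21
G→F→H→C→I: 4 + 3 + 4 + 23 = 34
G→F→E→I: 4 + 13 + 5 = 22
G→A→H→I: 7 + 11 + 14 = 32
The minimum is 21.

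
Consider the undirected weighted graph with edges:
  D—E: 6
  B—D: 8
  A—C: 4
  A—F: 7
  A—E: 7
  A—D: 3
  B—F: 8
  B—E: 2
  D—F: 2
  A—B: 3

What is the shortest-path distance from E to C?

9

Some routes from E to C:
E -> D -> A -> C: 6 + 3 + 4 = 13
E -> B -> A -> C: 2 + 3 + 4 = 9
E -> A -> C: 7 + 4 = 11
E -> B -> D -> A -> C: 2 + 8 + 3 + 4 = 17
Shortest: 9.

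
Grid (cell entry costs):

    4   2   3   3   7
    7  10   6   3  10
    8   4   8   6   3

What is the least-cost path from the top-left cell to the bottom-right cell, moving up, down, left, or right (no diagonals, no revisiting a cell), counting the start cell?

Path [0,0] [0,1] [0,2] [0,3] [1,3] [2,3] [2,4]: 4 + 2 + 3 + 3 + 3 + 6 + 3 = 24.

24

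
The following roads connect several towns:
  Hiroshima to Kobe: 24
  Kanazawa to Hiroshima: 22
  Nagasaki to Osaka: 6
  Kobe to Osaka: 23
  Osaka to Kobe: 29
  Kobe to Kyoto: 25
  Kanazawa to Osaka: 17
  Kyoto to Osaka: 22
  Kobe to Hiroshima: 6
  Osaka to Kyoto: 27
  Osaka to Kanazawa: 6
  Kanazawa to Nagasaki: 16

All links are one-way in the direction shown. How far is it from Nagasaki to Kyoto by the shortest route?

Candidate routes:
Nagasaki - Osaka - Kobe - Kyoto: 6 + 29 + 25 = 60
Nagasaki - Osaka - Kyoto: 6 + 27 = 33
Nagasaki - Osaka - Kanazawa - Hiroshima - Kobe - Kyoto: 6 + 6 + 22 + 24 + 25 = 83
Best route has total 33.

33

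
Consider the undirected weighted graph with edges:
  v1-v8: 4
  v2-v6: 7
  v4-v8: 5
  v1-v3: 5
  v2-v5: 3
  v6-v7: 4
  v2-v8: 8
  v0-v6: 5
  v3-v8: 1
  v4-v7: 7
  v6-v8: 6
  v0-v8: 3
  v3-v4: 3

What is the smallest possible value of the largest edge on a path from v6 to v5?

7

Checking several routes:
v6 - v0 - v8 - v2 - v5: max(5, 3, 8, 3) = 8
v6 - v2 - v5: max(7, 3) = 7
v6 - v7 - v4 - v3 - v1 - v8 - v2 - v5: max(4, 7, 3, 5, 4, 8, 3) = 8
v6 - v7 - v4 - v3 - v8 - v2 - v5: max(4, 7, 3, 1, 8, 3) = 8
Smallest bottleneck: 7.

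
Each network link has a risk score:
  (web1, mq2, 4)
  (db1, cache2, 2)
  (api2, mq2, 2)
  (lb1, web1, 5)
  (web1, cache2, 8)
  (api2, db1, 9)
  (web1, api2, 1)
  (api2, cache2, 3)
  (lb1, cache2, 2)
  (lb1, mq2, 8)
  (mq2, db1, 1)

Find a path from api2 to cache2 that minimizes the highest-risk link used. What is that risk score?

2

Some routes from api2 to cache2:
api2 → mq2 → db1 → cache2: max(2, 1, 2) = 2
api2 → web1 → lb1 → cache2: max(1, 5, 2) = 5
api2 → cache2: max(3) = 3
api2 → web1 → mq2 → db1 → cache2: max(1, 4, 1, 2) = 4
The minimum achievable maximum is 2.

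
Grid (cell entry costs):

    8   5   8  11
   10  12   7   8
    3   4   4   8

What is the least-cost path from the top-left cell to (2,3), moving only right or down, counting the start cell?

One optimal route is (0,0) (1,0) (2,0) (2,1) (2,2) (2,3).
Its cost is 8 + 10 + 3 + 4 + 4 + 8 = 37.
For comparison, the top-then-right route costs 48.

37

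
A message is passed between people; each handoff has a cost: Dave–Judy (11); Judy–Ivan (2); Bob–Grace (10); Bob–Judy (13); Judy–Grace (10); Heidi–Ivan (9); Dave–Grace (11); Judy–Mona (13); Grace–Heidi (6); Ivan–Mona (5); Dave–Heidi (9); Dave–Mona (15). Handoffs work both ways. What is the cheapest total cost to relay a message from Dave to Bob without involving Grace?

24

Paths from Dave to Bob avoiding Grace:
Dave → Mona → Ivan → Judy → Bob: 15 + 5 + 2 + 13 = 35
Dave → Heidi → Ivan → Mona → Judy → Bob: 9 + 9 + 5 + 13 + 13 = 49
Dave → Mona → Judy → Bob: 15 + 13 + 13 = 41
Dave → Heidi → Ivan → Judy → Bob: 9 + 9 + 2 + 13 = 33
Dave → Judy → Bob: 11 + 13 = 24
Best route has total 24.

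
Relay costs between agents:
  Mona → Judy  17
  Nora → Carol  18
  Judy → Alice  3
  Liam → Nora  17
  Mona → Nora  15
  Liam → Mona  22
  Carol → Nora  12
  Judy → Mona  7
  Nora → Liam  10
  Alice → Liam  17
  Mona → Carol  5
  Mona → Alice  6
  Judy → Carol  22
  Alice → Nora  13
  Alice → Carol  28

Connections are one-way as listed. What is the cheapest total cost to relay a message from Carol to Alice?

50

Paths from Carol to Alice:
Carol -> Nora -> Liam -> Mona -> Alice: 12 + 10 + 22 + 6 = 50
Carol -> Nora -> Liam -> Mona -> Judy -> Alice: 12 + 10 + 22 + 17 + 3 = 64
Best route has total 50.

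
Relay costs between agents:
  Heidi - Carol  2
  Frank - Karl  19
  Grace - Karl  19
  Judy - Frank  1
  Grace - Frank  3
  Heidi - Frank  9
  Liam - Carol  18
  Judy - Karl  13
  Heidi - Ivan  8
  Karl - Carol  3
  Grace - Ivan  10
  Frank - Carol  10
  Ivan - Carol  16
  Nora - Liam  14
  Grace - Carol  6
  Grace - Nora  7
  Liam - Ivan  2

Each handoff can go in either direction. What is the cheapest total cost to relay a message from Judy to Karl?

Comparing a few candidate routes:
Judy → Frank → Heidi → Carol → Karl: 1 + 9 + 2 + 3 = 15
Judy → Karl: 13
Judy → Frank → Grace → Carol → Karl: 1 + 3 + 6 + 3 = 13
Judy → Frank → Carol → Karl: 1 + 10 + 3 = 14
Best route has total 13.

13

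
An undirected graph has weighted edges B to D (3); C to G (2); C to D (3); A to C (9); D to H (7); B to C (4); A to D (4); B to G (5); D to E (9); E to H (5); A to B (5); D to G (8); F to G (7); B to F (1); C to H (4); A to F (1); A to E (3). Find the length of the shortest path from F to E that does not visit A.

Checking several routes:
F→B→D→H→E: 1 + 3 + 7 + 5 = 16
F→B→C→H→E: 1 + 4 + 4 + 5 = 14
F→B→D→E: 1 + 3 + 9 = 13
F→B→D→C→H→E: 1 + 3 + 3 + 4 + 5 = 16
F→B→C→D→E: 1 + 4 + 3 + 9 = 17
Shortest: 13.

13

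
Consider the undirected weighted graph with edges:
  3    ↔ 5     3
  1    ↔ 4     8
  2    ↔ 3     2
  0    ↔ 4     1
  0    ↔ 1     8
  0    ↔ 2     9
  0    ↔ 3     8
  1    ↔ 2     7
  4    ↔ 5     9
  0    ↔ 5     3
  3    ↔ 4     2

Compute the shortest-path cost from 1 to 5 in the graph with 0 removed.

A few of the 1→5 routes:
1 -> 4 -> 5: 8 + 9 = 17
1 -> 4 -> 3 -> 5: 8 + 2 + 3 = 13
1 -> 2 -> 3 -> 5: 7 + 2 + 3 = 12
The minimum is 12.

12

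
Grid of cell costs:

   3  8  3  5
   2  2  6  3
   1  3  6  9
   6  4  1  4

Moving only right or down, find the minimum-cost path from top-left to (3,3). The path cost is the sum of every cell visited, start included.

18

One optimal route is (0,0) (1,0) (2,0) (2,1) (3,1) (3,2) (3,3).
Its cost is 3 + 2 + 1 + 3 + 4 + 1 + 4 = 18.
(Top row then right column would cost 35.)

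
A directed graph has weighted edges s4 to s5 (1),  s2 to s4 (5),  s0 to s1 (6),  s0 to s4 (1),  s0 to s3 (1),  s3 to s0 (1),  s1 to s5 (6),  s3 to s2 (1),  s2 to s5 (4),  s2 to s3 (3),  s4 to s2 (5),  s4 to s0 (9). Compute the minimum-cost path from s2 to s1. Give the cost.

10

Candidate routes:
s2 - s4 - s0 - s1: 5 + 9 + 6 = 20
s2 - s3 - s0 - s1: 3 + 1 + 6 = 10
The minimum is 10.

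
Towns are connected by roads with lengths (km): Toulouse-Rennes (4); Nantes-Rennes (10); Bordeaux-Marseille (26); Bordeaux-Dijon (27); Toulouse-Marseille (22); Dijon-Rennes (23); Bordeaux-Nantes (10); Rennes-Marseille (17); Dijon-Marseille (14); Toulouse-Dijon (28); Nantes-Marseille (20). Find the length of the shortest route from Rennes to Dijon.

23

A few of the Rennes→Dijon routes:
Rennes → Toulouse → Marseille → Dijon: 4 + 22 + 14 = 40
Rennes → Nantes → Marseille → Dijon: 10 + 20 + 14 = 44
Rennes → Dijon: 23
Rennes → Toulouse → Dijon: 4 + 28 = 32
Rennes → Marseille → Dijon: 17 + 14 = 31
Best route has total 23 km.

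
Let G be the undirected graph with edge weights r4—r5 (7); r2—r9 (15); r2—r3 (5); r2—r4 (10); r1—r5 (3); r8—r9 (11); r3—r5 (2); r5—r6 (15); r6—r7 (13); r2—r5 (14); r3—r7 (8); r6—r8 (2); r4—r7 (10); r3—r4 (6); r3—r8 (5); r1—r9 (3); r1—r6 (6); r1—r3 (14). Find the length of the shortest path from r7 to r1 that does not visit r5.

A few of the r7→r1 routes:
r7 → r3 → r8 → r6 → r1: 8 + 5 + 2 + 6 = 21
r7 → r3 → r1: 8 + 14 = 22
r7 → r6 → r1: 13 + 6 = 19
Best route has total 19.

19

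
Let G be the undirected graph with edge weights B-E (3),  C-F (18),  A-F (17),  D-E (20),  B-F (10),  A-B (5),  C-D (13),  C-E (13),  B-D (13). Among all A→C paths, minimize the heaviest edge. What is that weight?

A few of the A→C routes:
A -> B -> D -> C: max(5, 13, 13) = 13
A -> B -> F -> C: max(5, 10, 18) = 18
A -> F -> B -> D -> C: max(17, 10, 13, 13) = 17
A -> F -> B -> E -> C: max(17, 10, 3, 13) = 17
A -> B -> E -> C: max(5, 3, 13) = 13
The minimum achievable maximum is 13.

13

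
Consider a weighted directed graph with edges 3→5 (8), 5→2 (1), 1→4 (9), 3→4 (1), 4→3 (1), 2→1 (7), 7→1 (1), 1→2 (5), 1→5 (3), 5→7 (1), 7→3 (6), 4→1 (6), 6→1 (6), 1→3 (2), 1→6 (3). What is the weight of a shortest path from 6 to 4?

Candidate routes:
6 → 1 → 4: 6 + 9 = 15
6 → 1 → 3 → 4: 6 + 2 + 1 = 9
6 → 1 → 5 → 7 → 3 → 4: 6 + 3 + 1 + 6 + 1 = 17
The minimum is 9.

9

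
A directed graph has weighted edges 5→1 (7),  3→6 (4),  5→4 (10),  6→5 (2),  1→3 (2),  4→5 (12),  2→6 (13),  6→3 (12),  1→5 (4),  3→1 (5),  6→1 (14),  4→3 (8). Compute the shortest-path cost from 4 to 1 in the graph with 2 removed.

13

Candidate routes:
4 - 3 - 1: 8 + 5 = 13
4 - 3 - 6 - 5 - 1: 8 + 4 + 2 + 7 = 21
4 - 5 - 1: 12 + 7 = 19
4 - 3 - 6 - 1: 8 + 4 + 14 = 26
Best route has total 13.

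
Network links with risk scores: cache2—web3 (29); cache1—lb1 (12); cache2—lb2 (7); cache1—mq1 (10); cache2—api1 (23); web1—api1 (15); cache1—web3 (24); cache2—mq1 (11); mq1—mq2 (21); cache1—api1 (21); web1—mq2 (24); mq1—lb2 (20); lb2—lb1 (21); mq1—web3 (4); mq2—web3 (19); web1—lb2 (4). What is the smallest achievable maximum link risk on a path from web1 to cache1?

11

Checking several routes:
web1 - lb2 - cache2 - api1 - cache1: max(4, 7, 23, 21) = 23
web1 - lb2 - cache2 - mq1 - cache1: max(4, 7, 11, 10) = 11
web1 - api1 - cache1: max(15, 21) = 21
web1 - lb2 - mq1 - cache1: max(4, 20, 10) = 20
web1 - lb2 - lb1 - cache1: max(4, 21, 12) = 21
Smallest bottleneck: 11.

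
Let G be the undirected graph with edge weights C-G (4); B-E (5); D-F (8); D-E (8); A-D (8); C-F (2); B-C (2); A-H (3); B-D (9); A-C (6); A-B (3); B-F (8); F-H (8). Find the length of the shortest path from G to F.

A few of the G→F routes:
G -> C -> A -> H -> F: 4 + 6 + 3 + 8 = 21
G -> C -> B -> F: 4 + 2 + 8 = 14
G -> C -> F: 4 + 2 = 6
G -> C -> B -> A -> H -> F: 4 + 2 + 3 + 3 + 8 = 20
Shortest: 6.

6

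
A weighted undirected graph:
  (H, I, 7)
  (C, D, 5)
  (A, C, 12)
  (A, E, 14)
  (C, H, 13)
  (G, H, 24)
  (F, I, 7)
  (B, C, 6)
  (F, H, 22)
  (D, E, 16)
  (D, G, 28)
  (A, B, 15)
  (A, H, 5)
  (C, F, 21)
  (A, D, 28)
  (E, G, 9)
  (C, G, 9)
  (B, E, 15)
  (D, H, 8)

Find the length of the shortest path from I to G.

Comparing a few candidate routes:
I → H → G: 7 + 24 = 31
I → H → C → G: 7 + 13 + 9 = 29
I → H → D → C → G: 7 + 8 + 5 + 9 = 29
The minimum is 29.

29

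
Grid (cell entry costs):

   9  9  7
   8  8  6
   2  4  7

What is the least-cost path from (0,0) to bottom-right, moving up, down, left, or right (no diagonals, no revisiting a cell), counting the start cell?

30

Cheapest: r0c0 -> r1c0 -> r2c0 -> r2c1 -> r2c2
  9 + 8 + 2 + 4 + 7 = 30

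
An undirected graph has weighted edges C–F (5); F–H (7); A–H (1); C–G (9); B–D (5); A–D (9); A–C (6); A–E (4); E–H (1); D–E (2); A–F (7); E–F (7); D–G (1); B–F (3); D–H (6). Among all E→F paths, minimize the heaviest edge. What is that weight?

A few of the E→F routes:
E→H→D→B→F: max(1, 6, 5, 3) = 6
E→D→B→F: max(2, 5, 3) = 5
E→A→H→D→B→F: max(4, 1, 6, 5, 3) = 6
E→A→C→F: max(4, 6, 5) = 6
Best route has worst link 5.

5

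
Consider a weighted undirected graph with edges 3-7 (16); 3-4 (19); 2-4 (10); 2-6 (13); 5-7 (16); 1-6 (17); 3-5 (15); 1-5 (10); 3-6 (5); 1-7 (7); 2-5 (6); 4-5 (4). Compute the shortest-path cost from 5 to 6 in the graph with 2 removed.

Checking several routes:
5→1→7→3→6: 10 + 7 + 16 + 5 = 38
5→7→3→6: 16 + 16 + 5 = 37
5→3→6: 15 + 5 = 20
5→4→3→6: 4 + 19 + 5 = 28
5→1→6: 10 + 17 = 27
Shortest: 20.

20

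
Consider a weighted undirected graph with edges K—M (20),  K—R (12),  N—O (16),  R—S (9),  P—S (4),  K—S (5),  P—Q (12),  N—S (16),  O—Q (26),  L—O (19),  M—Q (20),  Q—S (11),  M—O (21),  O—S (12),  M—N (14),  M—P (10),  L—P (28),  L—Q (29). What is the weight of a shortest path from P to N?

20

Comparing a few candidate routes:
P → M → N: 10 + 14 = 24
P → Q → S → N: 12 + 11 + 16 = 39
P → S → O → N: 4 + 12 + 16 = 32
P → S → N: 4 + 16 = 20
Shortest: 20.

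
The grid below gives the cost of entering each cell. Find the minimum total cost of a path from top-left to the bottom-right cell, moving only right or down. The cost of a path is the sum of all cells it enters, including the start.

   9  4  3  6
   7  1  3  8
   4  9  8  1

Path r0c0 -> r0c1 -> r1c1 -> r1c2 -> r1c3 -> r2c3: 9 + 4 + 1 + 3 + 8 + 1 = 26.
For comparison, the top-then-right route costs 31.

26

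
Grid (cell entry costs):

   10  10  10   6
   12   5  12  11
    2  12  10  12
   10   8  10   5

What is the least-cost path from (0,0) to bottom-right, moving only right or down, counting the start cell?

Best path: [0,0] -> [1,0] -> [2,0] -> [3,0] -> [3,1] -> [3,2] -> [3,3]
Cost: 10 + 12 + 2 + 10 + 8 + 10 + 5 = 57
For comparison, the top-then-right route costs 64.

57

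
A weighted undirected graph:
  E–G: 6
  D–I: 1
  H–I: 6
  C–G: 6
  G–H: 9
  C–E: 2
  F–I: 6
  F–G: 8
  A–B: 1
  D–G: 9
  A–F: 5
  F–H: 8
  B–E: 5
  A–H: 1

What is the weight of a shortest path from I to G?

10

A few of the I→G routes:
I -> H -> G: 6 + 9 = 15
I -> D -> G: 1 + 9 = 10
I -> H -> A -> F -> G: 6 + 1 + 5 + 8 = 20
I -> F -> G: 6 + 8 = 14
I -> H -> A -> B -> E -> G: 6 + 1 + 1 + 5 + 6 = 19
The minimum is 10.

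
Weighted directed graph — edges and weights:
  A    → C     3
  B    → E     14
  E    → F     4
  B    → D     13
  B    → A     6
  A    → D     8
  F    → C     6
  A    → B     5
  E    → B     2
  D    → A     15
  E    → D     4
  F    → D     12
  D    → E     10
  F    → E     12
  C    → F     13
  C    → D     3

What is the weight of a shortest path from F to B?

14

Some routes from F to B:
F-E-B: 12 + 2 = 14
F-D-E-B: 12 + 10 + 2 = 24
F-C-D-E-B: 6 + 3 + 10 + 2 = 21
Shortest: 14.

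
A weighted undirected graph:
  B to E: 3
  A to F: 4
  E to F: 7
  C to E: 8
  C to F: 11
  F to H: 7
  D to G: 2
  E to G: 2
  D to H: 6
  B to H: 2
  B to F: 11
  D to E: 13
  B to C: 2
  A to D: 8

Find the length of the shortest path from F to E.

7

Checking several routes:
F - H - B - E: 7 + 2 + 3 = 12
F - E: 7
F - B - E: 11 + 3 = 14
F - C - B - E: 11 + 2 + 3 = 16
Shortest: 7.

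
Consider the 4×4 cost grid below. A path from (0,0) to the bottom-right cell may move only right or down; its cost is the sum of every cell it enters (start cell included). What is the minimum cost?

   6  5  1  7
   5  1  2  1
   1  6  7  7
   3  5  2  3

Path (0,0) → (0,1) → (0,2) → (1,2) → (1,3) → (2,3) → (3,3): 6 + 5 + 1 + 2 + 1 + 7 + 3 = 25.
(Top row then right column would cost 30.)

25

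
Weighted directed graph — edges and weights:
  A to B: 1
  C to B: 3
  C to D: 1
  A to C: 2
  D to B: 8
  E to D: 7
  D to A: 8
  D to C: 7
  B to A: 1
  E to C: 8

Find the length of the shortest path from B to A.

Paths from B to A:
B → A: 1
Shortest: 1.

1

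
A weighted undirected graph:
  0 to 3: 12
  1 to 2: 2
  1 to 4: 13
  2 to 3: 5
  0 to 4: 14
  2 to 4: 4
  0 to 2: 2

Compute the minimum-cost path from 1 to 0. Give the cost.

4

Candidate routes:
1→2→3→0: 2 + 5 + 12 = 19
1→2→0: 2 + 2 = 4
1→4→2→0: 13 + 4 + 2 = 19
1→4→2→3→0: 13 + 4 + 5 + 12 = 34
1→2→4→0: 2 + 4 + 14 = 20
1→4→0: 13 + 14 = 27
Best route has total 4.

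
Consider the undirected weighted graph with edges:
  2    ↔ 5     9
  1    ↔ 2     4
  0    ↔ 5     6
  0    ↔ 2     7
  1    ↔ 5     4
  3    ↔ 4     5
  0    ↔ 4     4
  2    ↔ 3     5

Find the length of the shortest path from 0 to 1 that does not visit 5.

Routes from 0 to 1 avoiding 5:
0 → 2 → 1: 7 + 4 = 11
0 → 4 → 3 → 2 → 1: 4 + 5 + 5 + 4 = 18
Best route has total 11.

11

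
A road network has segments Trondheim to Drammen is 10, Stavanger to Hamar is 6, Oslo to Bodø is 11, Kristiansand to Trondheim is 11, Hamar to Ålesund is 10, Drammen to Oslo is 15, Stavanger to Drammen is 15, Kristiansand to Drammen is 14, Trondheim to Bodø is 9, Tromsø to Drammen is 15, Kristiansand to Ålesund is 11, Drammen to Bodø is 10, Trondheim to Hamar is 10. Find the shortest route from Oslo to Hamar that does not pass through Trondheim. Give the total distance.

36

Paths from Oslo to Hamar avoiding Trondheim:
Oslo-Drammen-Kristiansand-Ålesund-Hamar: 15 + 14 + 11 + 10 = 50
Oslo-Bodø-Drammen-Kristiansand-Ålesund-Hamar: 11 + 10 + 14 + 11 + 10 = 56
Oslo-Drammen-Stavanger-Hamar: 15 + 15 + 6 = 36
Oslo-Bodø-Drammen-Stavanger-Hamar: 11 + 10 + 15 + 6 = 42
The minimum is 36.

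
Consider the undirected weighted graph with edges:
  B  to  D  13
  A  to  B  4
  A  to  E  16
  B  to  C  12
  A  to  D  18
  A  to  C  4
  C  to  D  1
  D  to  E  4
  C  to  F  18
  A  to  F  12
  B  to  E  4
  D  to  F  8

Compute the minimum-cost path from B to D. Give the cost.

A few of the B→D routes:
B-E-D: 4 + 4 = 8
B-C-D: 12 + 1 = 13
B-A-C-D: 4 + 4 + 1 = 9
B-D: 13
The minimum is 8.

8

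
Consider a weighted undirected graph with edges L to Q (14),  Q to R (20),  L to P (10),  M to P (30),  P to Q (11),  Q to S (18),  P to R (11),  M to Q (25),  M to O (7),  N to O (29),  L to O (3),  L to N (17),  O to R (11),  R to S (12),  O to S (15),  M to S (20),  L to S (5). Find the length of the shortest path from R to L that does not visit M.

Comparing a few candidate routes:
R → P → L: 11 + 10 = 21
R → O → L: 11 + 3 = 14
R → S → L: 12 + 5 = 17
Shortest: 14.

14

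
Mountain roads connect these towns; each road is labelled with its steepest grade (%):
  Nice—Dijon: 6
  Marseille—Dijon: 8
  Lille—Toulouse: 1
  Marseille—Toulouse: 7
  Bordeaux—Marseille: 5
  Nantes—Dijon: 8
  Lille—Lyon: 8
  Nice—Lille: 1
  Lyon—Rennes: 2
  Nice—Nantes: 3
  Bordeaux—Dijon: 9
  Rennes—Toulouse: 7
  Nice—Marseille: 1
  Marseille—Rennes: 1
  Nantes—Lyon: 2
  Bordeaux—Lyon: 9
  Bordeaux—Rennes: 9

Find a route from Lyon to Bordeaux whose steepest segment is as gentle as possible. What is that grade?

A few of the Lyon→Bordeaux routes:
Lyon → Nantes → Nice → Marseille → Bordeaux: max(2, 3, 1, 5) = 5
Lyon → Rennes → Marseille → Bordeaux: max(2, 1, 5) = 5
Lyon → Rennes → Toulouse → Marseille → Bordeaux: max(2, 7, 7, 5) = 7
Lyon → Rennes → Toulouse → Lille → Nice → Marseille → Bordeaux: max(2, 7, 1, 1, 1, 5) = 7
The minimum achievable maximum is 5%.

5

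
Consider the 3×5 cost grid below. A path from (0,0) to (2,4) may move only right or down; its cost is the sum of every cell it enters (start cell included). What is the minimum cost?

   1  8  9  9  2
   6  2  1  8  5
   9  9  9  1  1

20

Cheapest: r0c0→r1c0→r1c1→r1c2→r1c3→r2c3→r2c4
  1 + 6 + 2 + 1 + 8 + 1 + 1 = 20
For comparison, the top-then-right route costs 35.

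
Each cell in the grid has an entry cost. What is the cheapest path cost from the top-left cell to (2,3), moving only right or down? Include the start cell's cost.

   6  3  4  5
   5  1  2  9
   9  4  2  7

Path (0,0)→(0,1)→(1,1)→(1,2)→(2,2)→(2,3): 6 + 3 + 1 + 2 + 2 + 7 = 21.
(Top row then right column would cost 34.)

21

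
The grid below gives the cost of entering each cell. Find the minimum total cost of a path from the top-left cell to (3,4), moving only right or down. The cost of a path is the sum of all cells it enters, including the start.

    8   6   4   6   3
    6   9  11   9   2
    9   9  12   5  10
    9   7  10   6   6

45

Path [0,0] -> [0,1] -> [0,2] -> [0,3] -> [0,4] -> [1,4] -> [2,4] -> [3,4]: 8 + 6 + 4 + 6 + 3 + 2 + 10 + 6 = 45.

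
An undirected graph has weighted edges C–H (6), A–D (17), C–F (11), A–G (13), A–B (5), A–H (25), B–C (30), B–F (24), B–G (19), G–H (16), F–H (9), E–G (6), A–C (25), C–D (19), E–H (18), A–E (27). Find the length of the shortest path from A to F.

29

Comparing a few candidate routes:
A -> C -> H -> F: 25 + 6 + 9 = 40
A -> G -> H -> F: 13 + 16 + 9 = 38
A -> H -> F: 25 + 9 = 34
A -> B -> F: 5 + 24 = 29
A -> C -> F: 25 + 11 = 36
Best route has total 29.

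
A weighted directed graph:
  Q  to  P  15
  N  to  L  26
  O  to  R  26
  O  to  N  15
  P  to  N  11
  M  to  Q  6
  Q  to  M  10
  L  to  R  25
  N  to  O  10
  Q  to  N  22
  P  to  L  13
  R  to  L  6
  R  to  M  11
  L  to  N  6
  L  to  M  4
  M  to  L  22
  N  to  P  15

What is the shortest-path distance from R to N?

Comparing a few candidate routes:
R→L→N: 6 + 6 = 12
R→M→L→N: 11 + 22 + 6 = 39
R→L→M→Q→N: 6 + 4 + 6 + 22 = 38
R→M→Q→N: 11 + 6 + 22 = 39
The minimum is 12.

12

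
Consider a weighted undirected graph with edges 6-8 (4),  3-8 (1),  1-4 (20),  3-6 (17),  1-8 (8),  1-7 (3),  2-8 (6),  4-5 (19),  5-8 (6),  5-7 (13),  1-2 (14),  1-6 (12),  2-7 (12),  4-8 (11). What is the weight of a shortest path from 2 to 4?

17

A few of the 2→4 routes:
2→8→5→4: 6 + 6 + 19 = 31
2→1→8→4: 14 + 8 + 11 = 33
2→8→4: 6 + 11 = 17
Best route has total 17.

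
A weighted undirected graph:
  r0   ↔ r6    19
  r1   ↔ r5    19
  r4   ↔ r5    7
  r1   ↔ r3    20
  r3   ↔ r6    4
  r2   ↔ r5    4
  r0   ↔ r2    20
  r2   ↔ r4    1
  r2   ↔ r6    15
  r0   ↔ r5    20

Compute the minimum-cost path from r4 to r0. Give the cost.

A few of the r4→r0 routes:
r4 -> r5 -> r2 -> r0: 7 + 4 + 20 = 31
r4 -> r2 -> r5 -> r0: 1 + 4 + 20 = 25
r4 -> r2 -> r6 -> r0: 1 + 15 + 19 = 35
r4 -> r2 -> r0: 1 + 20 = 21
r4 -> r5 -> r0: 7 + 20 = 27
r4 -> r5 -> r2 -> r6 -> r0: 7 + 4 + 15 + 19 = 45
Shortest: 21.

21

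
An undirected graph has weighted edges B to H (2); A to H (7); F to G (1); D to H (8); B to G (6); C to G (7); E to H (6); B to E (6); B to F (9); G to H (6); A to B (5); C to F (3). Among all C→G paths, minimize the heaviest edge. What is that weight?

Routes from C to G:
C → F → B → A → H → G: max(3, 9, 5, 7, 6) = 9
C → F → G: max(3, 1) = 3
C → G: max(7) = 7
C → F → B → E → H → G: max(3, 9, 6, 6, 6) = 9
C → F → B → H → G: max(3, 9, 2, 6) = 9
C → F → B → G: max(3, 9, 6) = 9
The minimum achievable maximum is 3.

3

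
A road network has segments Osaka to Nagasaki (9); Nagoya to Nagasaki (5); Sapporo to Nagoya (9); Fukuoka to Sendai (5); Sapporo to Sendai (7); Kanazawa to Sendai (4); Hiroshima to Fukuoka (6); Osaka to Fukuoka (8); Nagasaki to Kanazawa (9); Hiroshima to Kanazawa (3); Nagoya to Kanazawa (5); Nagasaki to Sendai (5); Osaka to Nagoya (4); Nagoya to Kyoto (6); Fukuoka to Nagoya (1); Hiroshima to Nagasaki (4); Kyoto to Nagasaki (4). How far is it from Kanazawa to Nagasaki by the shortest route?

7

Checking several routes:
Kanazawa → Hiroshima → Nagasaki: 3 + 4 = 7
Kanazawa → Nagoya → Nagasaki: 5 + 5 = 10
Kanazawa → Nagasaki: 9
Kanazawa → Sendai → Nagasaki: 4 + 5 = 9
Best route has total 7 mi.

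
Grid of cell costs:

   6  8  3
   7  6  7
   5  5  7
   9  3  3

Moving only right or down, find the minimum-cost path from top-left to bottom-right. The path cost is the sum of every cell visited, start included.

One optimal route is [0,0]→[1,0]→[2,0]→[2,1]→[3,1]→[3,2].
Its cost is 6 + 7 + 5 + 5 + 3 + 3 = 29.

29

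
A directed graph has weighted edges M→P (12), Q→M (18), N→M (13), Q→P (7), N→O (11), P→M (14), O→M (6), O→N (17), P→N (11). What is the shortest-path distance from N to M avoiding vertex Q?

Paths from N to M avoiding Q:
N → O → M: 11 + 6 = 17
N → M: 13
The minimum is 13.

13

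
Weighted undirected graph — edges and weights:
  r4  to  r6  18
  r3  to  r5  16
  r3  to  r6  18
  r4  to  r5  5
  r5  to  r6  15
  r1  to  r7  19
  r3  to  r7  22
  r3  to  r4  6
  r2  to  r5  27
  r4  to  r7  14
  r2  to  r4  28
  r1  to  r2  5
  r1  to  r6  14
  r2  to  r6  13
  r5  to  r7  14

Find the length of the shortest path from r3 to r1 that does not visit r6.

39

Some routes from r3 to r1 avoiding r6:
r3→r4→r5→r2→r1: 6 + 5 + 27 + 5 = 43
r3→r4→r7→r1: 6 + 14 + 19 = 39
r3→r7→r1: 22 + 19 = 41
r3→r4→r2→r1: 6 + 28 + 5 = 39
Best route has total 39.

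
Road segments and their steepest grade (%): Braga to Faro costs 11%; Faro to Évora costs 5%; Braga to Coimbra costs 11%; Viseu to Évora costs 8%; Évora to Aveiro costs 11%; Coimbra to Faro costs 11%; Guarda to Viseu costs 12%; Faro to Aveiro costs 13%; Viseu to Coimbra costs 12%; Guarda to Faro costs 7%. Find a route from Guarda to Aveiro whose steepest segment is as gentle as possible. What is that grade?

11

Comparing a few candidate routes:
Guarda -> Viseu -> Coimbra -> Braga -> Faro -> Évora -> Aveiro: max(12, 12, 11, 11, 5, 11) = 12
Guarda -> Viseu -> Coimbra -> Faro -> Évora -> Aveiro: max(12, 12, 11, 5, 11) = 12
Guarda -> Faro -> Évora -> Aveiro: max(7, 5, 11) = 11
Best route has worst link 11%.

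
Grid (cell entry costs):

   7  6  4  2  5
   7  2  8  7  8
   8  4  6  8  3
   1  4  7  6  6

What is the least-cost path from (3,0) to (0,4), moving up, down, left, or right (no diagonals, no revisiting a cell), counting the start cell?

28

One optimal route is (3,0) → (3,1) → (2,1) → (1,1) → (0,1) → (0,2) → (0,3) → (0,4).
Its cost is 1 + 4 + 4 + 2 + 6 + 4 + 2 + 5 = 28.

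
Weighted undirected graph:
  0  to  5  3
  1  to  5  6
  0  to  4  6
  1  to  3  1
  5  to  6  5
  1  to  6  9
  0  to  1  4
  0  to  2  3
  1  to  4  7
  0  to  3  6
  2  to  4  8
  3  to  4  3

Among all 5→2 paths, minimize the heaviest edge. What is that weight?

3

Comparing a few candidate routes:
5 → 1 → 4 → 3 → 0 → 2: max(6, 7, 3, 6, 3) = 7
5 → 1 → 3 → 4 → 0 → 2: max(6, 1, 3, 6, 3) = 6
5 → 1 → 3 → 0 → 2: max(6, 1, 6, 3) = 6
5 → 0 → 2: max(3, 3) = 3
5 → 1 → 0 → 2: max(6, 4, 3) = 6
5 → 1 → 4 → 0 → 2: max(6, 7, 6, 3) = 7
Best route has worst link 3.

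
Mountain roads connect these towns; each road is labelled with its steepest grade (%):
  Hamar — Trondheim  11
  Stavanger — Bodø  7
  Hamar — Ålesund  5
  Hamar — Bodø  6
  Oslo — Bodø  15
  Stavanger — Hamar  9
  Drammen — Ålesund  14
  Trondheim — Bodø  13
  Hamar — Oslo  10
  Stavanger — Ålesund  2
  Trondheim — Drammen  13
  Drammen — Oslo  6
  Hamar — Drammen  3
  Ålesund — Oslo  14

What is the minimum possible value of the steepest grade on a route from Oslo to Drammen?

A few of the Oslo→Drammen routes:
Oslo→Hamar→Stavanger→Bodø→Trondheim→Drammen: max(10, 9, 7, 13, 13) = 13
Oslo→Drammen: max(6) = 6
Oslo→Hamar→Drammen: max(10, 3) = 10
Smallest bottleneck: 6%.

6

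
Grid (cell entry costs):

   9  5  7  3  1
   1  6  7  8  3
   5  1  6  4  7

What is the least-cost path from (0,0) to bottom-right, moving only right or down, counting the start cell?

33

Take r0c0 -> r1c0 -> r2c0 -> r2c1 -> r2c2 -> r2c3 -> r2c4 for a total of 9 + 1 + 5 + 1 + 6 + 4 + 7 = 33.
(Top row then right column would cost 35.)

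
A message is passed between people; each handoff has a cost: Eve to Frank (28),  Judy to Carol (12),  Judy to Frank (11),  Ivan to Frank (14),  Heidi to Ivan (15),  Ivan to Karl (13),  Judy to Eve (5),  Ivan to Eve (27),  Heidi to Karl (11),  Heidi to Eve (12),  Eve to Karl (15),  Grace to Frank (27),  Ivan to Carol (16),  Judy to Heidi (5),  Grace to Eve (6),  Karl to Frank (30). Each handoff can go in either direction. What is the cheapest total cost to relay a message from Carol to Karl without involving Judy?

A few of the Carol→Karl routes:
Carol - Ivan - Karl: 16 + 13 = 29
Carol - Ivan - Eve - Karl: 16 + 27 + 15 = 58
Carol - Ivan - Heidi - Karl: 16 + 15 + 11 = 42
Carol - Ivan - Heidi - Eve - Karl: 16 + 15 + 12 + 15 = 58
The minimum is 29.

29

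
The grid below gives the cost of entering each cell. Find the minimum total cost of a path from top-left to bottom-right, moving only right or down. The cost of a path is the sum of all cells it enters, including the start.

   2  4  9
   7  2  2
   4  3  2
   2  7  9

One optimal route is r0c0 → r0c1 → r1c1 → r1c2 → r2c2 → r3c2.
Its cost is 2 + 4 + 2 + 2 + 2 + 9 = 21.

21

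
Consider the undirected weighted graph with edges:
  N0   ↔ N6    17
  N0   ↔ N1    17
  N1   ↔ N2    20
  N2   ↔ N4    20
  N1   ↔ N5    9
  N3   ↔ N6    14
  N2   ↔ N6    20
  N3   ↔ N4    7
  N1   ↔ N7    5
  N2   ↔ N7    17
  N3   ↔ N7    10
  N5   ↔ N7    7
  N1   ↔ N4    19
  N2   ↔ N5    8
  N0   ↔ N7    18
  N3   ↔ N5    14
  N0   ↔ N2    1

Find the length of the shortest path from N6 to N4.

A few of the N6→N4 routes:
N6 → N0 → N2 → N5 → N3 → N4: 17 + 1 + 8 + 14 + 7 = 47
N6 → N0 → N2 → N4: 17 + 1 + 20 = 38
N6 → N2 → N4: 20 + 20 = 40
N6 → N3 → N4: 14 + 7 = 21
The minimum is 21.

21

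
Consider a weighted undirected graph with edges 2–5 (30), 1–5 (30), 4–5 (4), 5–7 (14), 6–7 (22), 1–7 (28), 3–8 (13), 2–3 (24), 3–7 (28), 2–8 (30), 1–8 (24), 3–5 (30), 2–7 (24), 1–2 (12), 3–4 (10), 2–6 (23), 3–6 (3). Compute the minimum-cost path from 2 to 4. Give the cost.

Checking several routes:
2-3-4: 24 + 10 = 34
2-6-3-4: 23 + 3 + 10 = 36
2-5-4: 30 + 4 = 34
Shortest: 34.

34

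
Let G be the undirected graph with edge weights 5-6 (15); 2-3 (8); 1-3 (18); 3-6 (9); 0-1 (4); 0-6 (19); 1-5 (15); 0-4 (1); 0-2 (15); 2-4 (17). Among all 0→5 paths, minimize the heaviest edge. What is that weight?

15

Comparing a few candidate routes:
0 → 1 → 5: max(4, 15) = 15
0 → 4 → 2 → 3 → 6 → 5: max(1, 17, 8, 9, 15) = 17
0 → 2 → 3 → 6 → 5: max(15, 8, 9, 15) = 15
0 → 4 → 2 → 3 → 1 → 5: max(1, 17, 8, 18, 15) = 18
Best route has worst link 15.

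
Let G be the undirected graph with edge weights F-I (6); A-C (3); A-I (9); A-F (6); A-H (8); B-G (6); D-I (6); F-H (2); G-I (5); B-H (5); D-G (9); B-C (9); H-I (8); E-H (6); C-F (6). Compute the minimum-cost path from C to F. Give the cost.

Comparing a few candidate routes:
C -> F: 6
C -> A -> I -> F: 3 + 9 + 6 = 18
C -> B -> H -> F: 9 + 5 + 2 = 16
C -> A -> F: 3 + 6 = 9
C -> A -> H -> F: 3 + 8 + 2 = 13
Best route has total 6.

6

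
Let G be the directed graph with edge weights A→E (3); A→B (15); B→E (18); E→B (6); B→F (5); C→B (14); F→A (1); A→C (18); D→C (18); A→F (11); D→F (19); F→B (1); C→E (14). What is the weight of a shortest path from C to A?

20

Candidate routes:
C→E→B→F→A: 14 + 6 + 5 + 1 = 26
C→B→F→A: 14 + 5 + 1 = 20
Shortest: 20.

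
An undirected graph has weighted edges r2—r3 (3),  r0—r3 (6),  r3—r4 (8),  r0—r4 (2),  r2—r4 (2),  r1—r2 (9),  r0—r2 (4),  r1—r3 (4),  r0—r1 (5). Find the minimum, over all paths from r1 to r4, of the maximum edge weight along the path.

4

Some routes from r1 to r4:
r1 -> r0 -> r2 -> r4: max(5, 4, 2) = 5
r1 -> r0 -> r3 -> r2 -> r4: max(5, 6, 3, 2) = 6
r1 -> r3 -> r2 -> r0 -> r4: max(4, 3, 4, 2) = 4
r1 -> r3 -> r2 -> r4: max(4, 3, 2) = 4
r1 -> r0 -> r4: max(5, 2) = 5
Smallest bottleneck: 4.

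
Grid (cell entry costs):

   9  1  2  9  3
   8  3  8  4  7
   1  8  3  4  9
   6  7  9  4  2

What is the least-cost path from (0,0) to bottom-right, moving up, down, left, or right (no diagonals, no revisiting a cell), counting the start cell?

Cheapest: r0c0 → r0c1 → r0c2 → r1c2 → r2c2 → r2c3 → r3c3 → r3c4
  9 + 1 + 2 + 8 + 3 + 4 + 4 + 2 = 33

33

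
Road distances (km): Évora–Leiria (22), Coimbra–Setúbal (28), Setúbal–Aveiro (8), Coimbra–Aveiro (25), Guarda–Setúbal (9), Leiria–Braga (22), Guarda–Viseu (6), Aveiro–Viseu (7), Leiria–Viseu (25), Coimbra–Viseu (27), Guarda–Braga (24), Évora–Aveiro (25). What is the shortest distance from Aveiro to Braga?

A few of the Aveiro→Braga routes:
Aveiro-Viseu-Leiria-Braga: 7 + 25 + 22 = 54
Aveiro-Setúbal-Guarda-Braga: 8 + 9 + 24 = 41
Aveiro-Viseu-Guarda-Braga: 7 + 6 + 24 = 37
Shortest: 37 km.

37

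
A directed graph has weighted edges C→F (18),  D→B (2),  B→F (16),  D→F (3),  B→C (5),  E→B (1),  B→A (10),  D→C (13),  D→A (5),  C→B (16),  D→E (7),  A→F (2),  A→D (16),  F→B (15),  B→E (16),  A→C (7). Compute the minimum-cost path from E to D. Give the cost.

Paths from E to D:
E→B→A→D: 1 + 10 + 16 = 27
Best route has total 27.

27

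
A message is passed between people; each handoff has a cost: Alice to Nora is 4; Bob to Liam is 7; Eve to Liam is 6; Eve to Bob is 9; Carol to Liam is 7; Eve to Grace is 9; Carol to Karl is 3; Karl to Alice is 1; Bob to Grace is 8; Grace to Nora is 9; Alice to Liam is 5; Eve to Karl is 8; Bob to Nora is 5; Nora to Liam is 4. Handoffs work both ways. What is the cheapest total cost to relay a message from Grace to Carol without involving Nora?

A few of the Grace→Carol routes:
Grace -> Eve -> Liam -> Carol: 9 + 6 + 7 = 22
Grace -> Bob -> Liam -> Carol: 8 + 7 + 7 = 22
Grace -> Eve -> Karl -> Carol: 9 + 8 + 3 = 20
Shortest: 20.

20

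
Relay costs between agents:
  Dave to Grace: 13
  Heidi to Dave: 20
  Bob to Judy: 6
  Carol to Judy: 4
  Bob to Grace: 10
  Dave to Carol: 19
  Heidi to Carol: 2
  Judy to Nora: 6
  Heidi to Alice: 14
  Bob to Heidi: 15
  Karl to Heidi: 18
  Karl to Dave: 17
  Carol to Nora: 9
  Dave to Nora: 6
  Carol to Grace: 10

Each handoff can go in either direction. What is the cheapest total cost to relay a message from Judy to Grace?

14

Some routes from Judy to Grace:
Judy - Bob - Grace: 6 + 10 = 16
Judy - Carol - Grace: 4 + 10 = 14
Judy - Nora - Dave - Grace: 6 + 6 + 13 = 25
The minimum is 14.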